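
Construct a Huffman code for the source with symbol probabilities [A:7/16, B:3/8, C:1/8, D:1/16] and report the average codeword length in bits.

Huffman tree construction:
Combine smallest probabilities repeatedly
Resulting codes:
  A: 0 (length 1)
  B: 11 (length 2)
  C: 101 (length 3)
  D: 100 (length 3)
Average length = Σ p(s) × length(s) = 1.7500 bits


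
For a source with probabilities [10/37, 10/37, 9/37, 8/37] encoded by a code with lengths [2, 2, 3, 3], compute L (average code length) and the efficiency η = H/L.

Average length L = Σ p_i × l_i = 2.4595 bits
Entropy H = 1.9941 bits
Efficiency η = H/L × 100% = 81.08%


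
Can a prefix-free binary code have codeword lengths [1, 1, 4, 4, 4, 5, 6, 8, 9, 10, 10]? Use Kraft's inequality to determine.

Kraft inequality: Σ 2^(-l_i) ≤ 1 for prefix-free code
Calculating: 2^(-1) + 2^(-1) + 2^(-4) + 2^(-4) + 2^(-4) + 2^(-5) + 2^(-6) + 2^(-8) + 2^(-9) + 2^(-10) + 2^(-10)
= 0.5 + 0.5 + 0.0625 + 0.0625 + 0.0625 + 0.03125 + 0.015625 + 0.00390625 + 0.001953125 + 0.0009765625 + 0.0009765625
= 1.2422
Since 1.2422 > 1, prefix-free code does not exist


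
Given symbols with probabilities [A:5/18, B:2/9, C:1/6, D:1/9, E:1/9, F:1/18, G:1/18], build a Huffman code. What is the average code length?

Huffman tree construction:
Combine smallest probabilities repeatedly
Resulting codes:
  A: 10 (length 2)
  B: 00 (length 2)
  C: 111 (length 3)
  D: 010 (length 3)
  E: 011 (length 3)
  F: 1100 (length 4)
  G: 1101 (length 4)
Average length = Σ p(s) × length(s) = 2.6111 bits


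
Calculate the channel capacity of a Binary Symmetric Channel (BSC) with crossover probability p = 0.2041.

For BSC with error probability p:
C = 1 - H(p) where H(p) is binary entropy
H(0.2041) = -0.2041 × log₂(0.2041) - 0.7959 × log₂(0.7959)
H(p) = 0.7301
C = 1 - 0.7301 = 0.2699 bits/use


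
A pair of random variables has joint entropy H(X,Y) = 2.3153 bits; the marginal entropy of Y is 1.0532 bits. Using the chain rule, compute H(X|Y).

Chain rule: H(X,Y) = H(X|Y) + H(Y)
H(X|Y) = H(X,Y) - H(Y) = 2.3153 - 1.0532 = 1.2621 bits


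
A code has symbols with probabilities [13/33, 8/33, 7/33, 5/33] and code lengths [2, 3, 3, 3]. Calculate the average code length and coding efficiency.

Average length L = Σ p_i × l_i = 2.6061 bits
Entropy H = 1.9121 bits
Efficiency η = H/L × 100% = 73.37%


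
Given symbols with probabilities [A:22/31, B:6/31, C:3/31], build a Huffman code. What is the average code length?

Huffman tree construction:
Combine smallest probabilities repeatedly
Resulting codes:
  A: 1 (length 1)
  B: 01 (length 2)
  C: 00 (length 2)
Average length = Σ p(s) × length(s) = 1.2903 bits


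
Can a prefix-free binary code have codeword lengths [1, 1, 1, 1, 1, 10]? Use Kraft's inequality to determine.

Kraft inequality: Σ 2^(-l_i) ≤ 1 for prefix-free code
Calculating: 2^(-1) + 2^(-1) + 2^(-1) + 2^(-1) + 2^(-1) + 2^(-10)
= 0.5 + 0.5 + 0.5 + 0.5 + 0.5 + 0.0009765625
= 2.5010
Since 2.5010 > 1, prefix-free code does not exist


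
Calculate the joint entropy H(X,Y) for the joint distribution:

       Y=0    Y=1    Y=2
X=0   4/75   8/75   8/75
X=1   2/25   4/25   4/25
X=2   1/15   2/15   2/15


H(X,Y) = -Σ p(x,y) log₂ p(x,y)
  p(0,0)=4/75: -0.0533 × log₂(0.0533) = 0.2255
  p(0,1)=8/75: -0.1067 × log₂(0.1067) = 0.3444
  p(0,2)=8/75: -0.1067 × log₂(0.1067) = 0.3444
  p(1,0)=2/25: -0.0800 × log₂(0.0800) = 0.2915
  p(1,1)=4/25: -0.1600 × log₂(0.1600) = 0.4230
  p(1,2)=4/25: -0.1600 × log₂(0.1600) = 0.4230
  p(2,0)=1/15: -0.0667 × log₂(0.0667) = 0.2605
  p(2,1)=2/15: -0.1333 × log₂(0.1333) = 0.3876
  p(2,2)=2/15: -0.1333 × log₂(0.1333) = 0.3876
H(X,Y) = 3.0875 bits


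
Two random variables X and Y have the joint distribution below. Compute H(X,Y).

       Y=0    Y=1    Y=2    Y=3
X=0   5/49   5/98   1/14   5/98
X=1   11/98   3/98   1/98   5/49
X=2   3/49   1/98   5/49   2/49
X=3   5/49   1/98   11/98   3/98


H(X,Y) = -Σ p(x,y) log₂ p(x,y)
  p(0,0)=5/49: -0.1020 × log₂(0.1020) = 0.3360
  p(0,1)=5/98: -0.0510 × log₂(0.0510) = 0.2190
  p(0,2)=1/14: -0.0714 × log₂(0.0714) = 0.2720
  p(0,3)=5/98: -0.0510 × log₂(0.0510) = 0.2190
  p(1,0)=11/98: -0.1122 × log₂(0.1122) = 0.3542
  p(1,1)=3/98: -0.0306 × log₂(0.0306) = 0.1540
  p(1,2)=1/98: -0.0102 × log₂(0.0102) = 0.0675
  p(1,3)=5/49: -0.1020 × log₂(0.1020) = 0.3360
  p(2,0)=3/49: -0.0612 × log₂(0.0612) = 0.2467
  p(2,1)=1/98: -0.0102 × log₂(0.0102) = 0.0675
  p(2,2)=5/49: -0.1020 × log₂(0.1020) = 0.3360
  p(2,3)=2/49: -0.0408 × log₂(0.0408) = 0.1884
  p(3,0)=5/49: -0.1020 × log₂(0.1020) = 0.3360
  p(3,1)=1/98: -0.0102 × log₂(0.0102) = 0.0675
  p(3,2)=11/98: -0.1122 × log₂(0.1122) = 0.3542
  p(3,3)=3/98: -0.0306 × log₂(0.0306) = 0.1540
H(X,Y) = 3.7078 bits


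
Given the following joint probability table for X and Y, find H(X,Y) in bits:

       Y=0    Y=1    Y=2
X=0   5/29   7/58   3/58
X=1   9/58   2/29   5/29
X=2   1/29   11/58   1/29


H(X,Y) = -Σ p(x,y) log₂ p(x,y)
  p(0,0)=5/29: -0.1724 × log₂(0.1724) = 0.4373
  p(0,1)=7/58: -0.1207 × log₂(0.1207) = 0.3682
  p(0,2)=3/58: -0.0517 × log₂(0.0517) = 0.2210
  p(1,0)=9/58: -0.1552 × log₂(0.1552) = 0.4171
  p(1,1)=2/29: -0.0690 × log₂(0.0690) = 0.2661
  p(1,2)=5/29: -0.1724 × log₂(0.1724) = 0.4373
  p(2,0)=1/29: -0.0345 × log₂(0.0345) = 0.1675
  p(2,1)=11/58: -0.1897 × log₂(0.1897) = 0.4549
  p(2,2)=1/29: -0.0345 × log₂(0.0345) = 0.1675
H(X,Y) = 2.9368 bits


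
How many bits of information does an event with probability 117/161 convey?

Information content I(x) = -log₂(p(x))
I = -log₂(117/161) = -log₂(0.7267)
I = 0.4606 bits


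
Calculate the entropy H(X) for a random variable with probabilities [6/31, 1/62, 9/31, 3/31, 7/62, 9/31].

H(X) = -Σ p(x) log₂ p(x)
  -6/31 × log₂(6/31) = 0.4586
  -1/62 × log₂(1/62) = 0.0960
  -9/31 × log₂(9/31) = 0.5180
  -3/31 × log₂(3/31) = 0.3261
  -7/62 × log₂(7/62) = 0.3553
  -9/31 × log₂(9/31) = 0.5180
H(X) = 2.2720 bits


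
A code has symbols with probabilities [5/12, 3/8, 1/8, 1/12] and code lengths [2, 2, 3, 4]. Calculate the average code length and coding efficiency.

Average length L = Σ p_i × l_i = 2.2917 bits
Entropy H = 1.7307 bits
Efficiency η = H/L × 100% = 75.52%


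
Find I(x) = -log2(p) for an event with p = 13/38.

Information content I(x) = -log₂(p(x))
I = -log₂(13/38) = -log₂(0.3421)
I = 1.5475 bits


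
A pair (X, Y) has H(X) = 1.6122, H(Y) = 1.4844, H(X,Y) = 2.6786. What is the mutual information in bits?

I(X;Y) = H(X) + H(Y) - H(X,Y)
I(X;Y) = 1.6122 + 1.4844 - 2.6786 = 0.418 bits


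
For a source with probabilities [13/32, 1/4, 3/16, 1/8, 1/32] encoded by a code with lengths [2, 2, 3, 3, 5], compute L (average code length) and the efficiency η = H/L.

Average length L = Σ p_i × l_i = 2.4062 bits
Entropy H = 2.0120 bits
Efficiency η = H/L × 100% = 83.62%


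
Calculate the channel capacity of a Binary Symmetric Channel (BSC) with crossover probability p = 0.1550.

For BSC with error probability p:
C = 1 - H(p) where H(p) is binary entropy
H(0.1550) = -0.1550 × log₂(0.1550) - 0.8450 × log₂(0.8450)
H(p) = 0.6222
C = 1 - 0.6222 = 0.3778 bits/use


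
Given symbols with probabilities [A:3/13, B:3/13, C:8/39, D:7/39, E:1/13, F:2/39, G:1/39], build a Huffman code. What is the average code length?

Huffman tree construction:
Combine smallest probabilities repeatedly
Resulting codes:
  A: 01 (length 2)
  B: 10 (length 2)
  C: 00 (length 2)
  D: 111 (length 3)
  E: 1100 (length 4)
  F: 11011 (length 5)
  G: 11010 (length 5)
Average length = Σ p(s) × length(s) = 2.5641 bits


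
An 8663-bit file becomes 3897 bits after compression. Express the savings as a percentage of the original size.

Space savings = (1 - Compressed/Original) × 100%
= (1 - 3897/8663) × 100%
= 55.02%


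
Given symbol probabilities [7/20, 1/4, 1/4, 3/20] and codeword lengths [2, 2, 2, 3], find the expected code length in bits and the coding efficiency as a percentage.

Average length L = Σ p_i × l_i = 2.1500 bits
Entropy H = 1.9406 bits
Efficiency η = H/L × 100% = 90.26%


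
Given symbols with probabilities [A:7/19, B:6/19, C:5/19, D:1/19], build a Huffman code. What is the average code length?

Huffman tree construction:
Combine smallest probabilities repeatedly
Resulting codes:
  A: 0 (length 1)
  B: 10 (length 2)
  C: 111 (length 3)
  D: 110 (length 3)
Average length = Σ p(s) × length(s) = 1.9474 bits


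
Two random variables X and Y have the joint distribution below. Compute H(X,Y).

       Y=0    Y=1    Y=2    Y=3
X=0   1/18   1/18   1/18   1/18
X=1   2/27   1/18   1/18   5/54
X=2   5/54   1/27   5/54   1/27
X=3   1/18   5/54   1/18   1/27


H(X,Y) = -Σ p(x,y) log₂ p(x,y)
  p(0,0)=1/18: -0.0556 × log₂(0.0556) = 0.2317
  p(0,1)=1/18: -0.0556 × log₂(0.0556) = 0.2317
  p(0,2)=1/18: -0.0556 × log₂(0.0556) = 0.2317
  p(0,3)=1/18: -0.0556 × log₂(0.0556) = 0.2317
  p(1,0)=2/27: -0.0741 × log₂(0.0741) = 0.2781
  p(1,1)=1/18: -0.0556 × log₂(0.0556) = 0.2317
  p(1,2)=1/18: -0.0556 × log₂(0.0556) = 0.2317
  p(1,3)=5/54: -0.0926 × log₂(0.0926) = 0.3179
  p(2,0)=5/54: -0.0926 × log₂(0.0926) = 0.3179
  p(2,1)=1/27: -0.0370 × log₂(0.0370) = 0.1761
  p(2,2)=5/54: -0.0926 × log₂(0.0926) = 0.3179
  p(2,3)=1/27: -0.0370 × log₂(0.0370) = 0.1761
  p(3,0)=1/18: -0.0556 × log₂(0.0556) = 0.2317
  p(3,1)=5/54: -0.0926 × log₂(0.0926) = 0.3179
  p(3,2)=1/18: -0.0556 × log₂(0.0556) = 0.2317
  p(3,3)=1/27: -0.0370 × log₂(0.0370) = 0.1761
H(X,Y) = 3.9312 bits


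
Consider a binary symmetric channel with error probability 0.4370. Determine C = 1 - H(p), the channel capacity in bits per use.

For BSC with error probability p:
C = 1 - H(p) where H(p) is binary entropy
H(0.4370) = -0.4370 × log₂(0.4370) - 0.5630 × log₂(0.5630)
H(p) = 0.9885
C = 1 - 0.9885 = 0.0115 bits/use


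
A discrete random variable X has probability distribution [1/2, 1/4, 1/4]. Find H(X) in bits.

H(X) = -Σ p(x) log₂ p(x)
  -1/2 × log₂(1/2) = 0.5000
  -1/4 × log₂(1/4) = 0.5000
  -1/4 × log₂(1/4) = 0.5000
H(X) = 1.5000 bits


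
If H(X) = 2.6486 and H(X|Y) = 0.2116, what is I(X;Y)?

I(X;Y) = H(X) - H(X|Y)
I(X;Y) = 2.6486 - 0.2116 = 2.437 bits


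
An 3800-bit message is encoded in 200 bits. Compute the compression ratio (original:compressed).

Compression ratio = Original / Compressed
= 3800 / 200 = 19.00:1


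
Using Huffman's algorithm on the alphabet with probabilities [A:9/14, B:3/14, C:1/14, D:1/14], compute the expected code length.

Huffman tree construction:
Combine smallest probabilities repeatedly
Resulting codes:
  A: 1 (length 1)
  B: 01 (length 2)
  C: 000 (length 3)
  D: 001 (length 3)
Average length = Σ p(s) × length(s) = 1.5000 bits


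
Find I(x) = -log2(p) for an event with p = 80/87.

Information content I(x) = -log₂(p(x))
I = -log₂(80/87) = -log₂(0.9195)
I = 0.1210 bits


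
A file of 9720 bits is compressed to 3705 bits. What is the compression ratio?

Compression ratio = Original / Compressed
= 9720 / 3705 = 2.62:1


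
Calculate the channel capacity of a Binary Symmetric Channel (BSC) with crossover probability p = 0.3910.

For BSC with error probability p:
C = 1 - H(p) where H(p) is binary entropy
H(0.3910) = -0.3910 × log₂(0.3910) - 0.6090 × log₂(0.6090)
H(p) = 0.9654
C = 1 - 0.9654 = 0.0346 bits/use


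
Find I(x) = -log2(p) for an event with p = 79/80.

Information content I(x) = -log₂(p(x))
I = -log₂(79/80) = -log₂(0.9875)
I = 0.0181 bits


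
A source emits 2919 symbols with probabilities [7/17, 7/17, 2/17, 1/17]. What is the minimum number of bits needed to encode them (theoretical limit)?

Entropy H = 1.6579 bits/symbol
Minimum bits = H × n = 1.6579 × 2919
= 4839.34 bits


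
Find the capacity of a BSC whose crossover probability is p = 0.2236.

For BSC with error probability p:
C = 1 - H(p) where H(p) is binary entropy
H(0.2236) = -0.2236 × log₂(0.2236) - 0.7764 × log₂(0.7764)
H(p) = 0.7667
C = 1 - 0.7667 = 0.2333 bits/use


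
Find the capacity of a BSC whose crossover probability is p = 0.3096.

For BSC with error probability p:
C = 1 - H(p) where H(p) is binary entropy
H(0.3096) = -0.3096 × log₂(0.3096) - 0.6904 × log₂(0.6904)
H(p) = 0.8927
C = 1 - 0.8927 = 0.1073 bits/use


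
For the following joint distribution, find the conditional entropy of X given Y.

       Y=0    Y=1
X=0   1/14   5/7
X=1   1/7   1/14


H(X|Y) = Σ_y p(y) H(X|Y=y)
  p(Y=0) = 3/14, H(X|Y=0) = 0.9183
  p(Y=1) = 11/14, H(X|Y=1) = 0.4395
H(X|Y) = 0.2143×0.9183 + 0.7857×0.4395 = 0.5421 bits


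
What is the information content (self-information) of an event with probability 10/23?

Information content I(x) = -log₂(p(x))
I = -log₂(10/23) = -log₂(0.4348)
I = 1.2016 bits


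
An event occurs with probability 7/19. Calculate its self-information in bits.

Information content I(x) = -log₂(p(x))
I = -log₂(7/19) = -log₂(0.3684)
I = 1.4406 bits


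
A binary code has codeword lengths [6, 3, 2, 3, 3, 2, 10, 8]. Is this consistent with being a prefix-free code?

Kraft inequality: Σ 2^(-l_i) ≤ 1 for prefix-free code
Calculating: 2^(-6) + 2^(-3) + 2^(-2) + 2^(-3) + 2^(-3) + 2^(-2) + 2^(-10) + 2^(-8)
= 0.015625 + 0.125 + 0.25 + 0.125 + 0.125 + 0.25 + 0.0009765625 + 0.00390625
= 0.8955
Since 0.8955 ≤ 1, prefix-free code exists


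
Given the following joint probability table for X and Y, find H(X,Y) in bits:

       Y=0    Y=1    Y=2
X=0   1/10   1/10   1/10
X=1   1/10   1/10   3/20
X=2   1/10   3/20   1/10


H(X,Y) = -Σ p(x,y) log₂ p(x,y)
  p(0,0)=1/10: -0.1000 × log₂(0.1000) = 0.3322
  p(0,1)=1/10: -0.1000 × log₂(0.1000) = 0.3322
  p(0,2)=1/10: -0.1000 × log₂(0.1000) = 0.3322
  p(1,0)=1/10: -0.1000 × log₂(0.1000) = 0.3322
  p(1,1)=1/10: -0.1000 × log₂(0.1000) = 0.3322
  p(1,2)=3/20: -0.1500 × log₂(0.1500) = 0.4105
  p(2,0)=1/10: -0.1000 × log₂(0.1000) = 0.3322
  p(2,1)=3/20: -0.1500 × log₂(0.1500) = 0.4105
  p(2,2)=1/10: -0.1000 × log₂(0.1000) = 0.3322
H(X,Y) = 3.1464 bits


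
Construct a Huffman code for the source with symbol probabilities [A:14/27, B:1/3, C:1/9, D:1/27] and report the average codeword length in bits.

Huffman tree construction:
Combine smallest probabilities repeatedly
Resulting codes:
  A: 1 (length 1)
  B: 01 (length 2)
  C: 001 (length 3)
  D: 000 (length 3)
Average length = Σ p(s) × length(s) = 1.6296 bits


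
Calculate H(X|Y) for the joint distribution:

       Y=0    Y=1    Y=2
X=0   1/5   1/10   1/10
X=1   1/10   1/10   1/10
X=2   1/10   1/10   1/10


H(X|Y) = Σ_y p(y) H(X|Y=y)
  p(Y=0) = 2/5, H(X|Y=0) = 1.5000
  p(Y=1) = 3/10, H(X|Y=1) = 1.5850
  p(Y=2) = 3/10, H(X|Y=2) = 1.5850
H(X|Y) = 0.4000×1.5000 + 0.3000×1.5850 + 0.3000×1.5850 = 1.5510 bits


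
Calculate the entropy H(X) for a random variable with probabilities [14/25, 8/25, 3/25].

H(X) = -Σ p(x) log₂ p(x)
  -14/25 × log₂(14/25) = 0.4684
  -8/25 × log₂(8/25) = 0.5260
  -3/25 × log₂(3/25) = 0.3671
H(X) = 1.3615 bits


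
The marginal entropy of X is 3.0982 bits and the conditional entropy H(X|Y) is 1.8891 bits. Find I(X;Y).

I(X;Y) = H(X) - H(X|Y)
I(X;Y) = 3.0982 - 1.8891 = 1.2091 bits


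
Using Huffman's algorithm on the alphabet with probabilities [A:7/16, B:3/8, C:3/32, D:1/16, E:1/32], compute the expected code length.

Huffman tree construction:
Combine smallest probabilities repeatedly
Resulting codes:
  A: 0 (length 1)
  B: 11 (length 2)
  C: 100 (length 3)
  D: 1011 (length 4)
  E: 1010 (length 4)
Average length = Σ p(s) × length(s) = 1.8438 bits


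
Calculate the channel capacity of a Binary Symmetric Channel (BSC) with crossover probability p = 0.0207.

For BSC with error probability p:
C = 1 - H(p) where H(p) is binary entropy
H(0.0207) = -0.0207 × log₂(0.0207) - 0.9793 × log₂(0.9793)
H(p) = 0.1454
C = 1 - 0.1454 = 0.8546 bits/use


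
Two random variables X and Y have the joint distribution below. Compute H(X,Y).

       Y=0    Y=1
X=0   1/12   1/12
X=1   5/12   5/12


H(X,Y) = -Σ p(x,y) log₂ p(x,y)
  p(0,0)=1/12: -0.0833 × log₂(0.0833) = 0.2987
  p(0,1)=1/12: -0.0833 × log₂(0.0833) = 0.2987
  p(1,0)=5/12: -0.4167 × log₂(0.4167) = 0.5263
  p(1,1)=5/12: -0.4167 × log₂(0.4167) = 0.5263
H(X,Y) = 1.6500 bits


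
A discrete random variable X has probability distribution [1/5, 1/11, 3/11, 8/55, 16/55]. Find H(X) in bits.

H(X) = -Σ p(x) log₂ p(x)
  -1/5 × log₂(1/5) = 0.4644
  -1/11 × log₂(1/11) = 0.3145
  -3/11 × log₂(3/11) = 0.5112
  -8/55 × log₂(8/55) = 0.4046
  -16/55 × log₂(16/55) = 0.5182
H(X) = 2.2129 bits


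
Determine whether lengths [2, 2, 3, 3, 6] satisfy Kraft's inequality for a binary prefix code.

Kraft inequality: Σ 2^(-l_i) ≤ 1 for prefix-free code
Calculating: 2^(-2) + 2^(-2) + 2^(-3) + 2^(-3) + 2^(-6)
= 0.25 + 0.25 + 0.125 + 0.125 + 0.015625
= 0.7656
Since 0.7656 ≤ 1, prefix-free code exists


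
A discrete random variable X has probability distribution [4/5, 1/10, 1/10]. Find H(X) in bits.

H(X) = -Σ p(x) log₂ p(x)
  -4/5 × log₂(4/5) = 0.2575
  -1/10 × log₂(1/10) = 0.3322
  -1/10 × log₂(1/10) = 0.3322
H(X) = 0.9219 bits


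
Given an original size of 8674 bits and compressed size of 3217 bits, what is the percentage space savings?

Space savings = (1 - Compressed/Original) × 100%
= (1 - 3217/8674) × 100%
= 62.91%


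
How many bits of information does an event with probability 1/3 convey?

Information content I(x) = -log₂(p(x))
I = -log₂(1/3) = -log₂(0.3333)
I = 1.5850 bits


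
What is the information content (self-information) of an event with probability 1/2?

Information content I(x) = -log₂(p(x))
I = -log₂(1/2) = -log₂(0.5000)
I = 1.0000 bits


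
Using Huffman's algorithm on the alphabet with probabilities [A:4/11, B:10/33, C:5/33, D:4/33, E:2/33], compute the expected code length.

Huffman tree construction:
Combine smallest probabilities repeatedly
Resulting codes:
  A: 0 (length 1)
  B: 10 (length 2)
  C: 110 (length 3)
  D: 1111 (length 4)
  E: 1110 (length 4)
Average length = Σ p(s) × length(s) = 2.1515 bits


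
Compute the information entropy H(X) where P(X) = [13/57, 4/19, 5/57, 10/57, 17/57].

H(X) = -Σ p(x) log₂ p(x)
  -13/57 × log₂(13/57) = 0.4863
  -4/19 × log₂(4/19) = 0.4732
  -5/57 × log₂(5/57) = 0.3080
  -10/57 × log₂(10/57) = 0.4405
  -17/57 × log₂(17/57) = 0.5206
H(X) = 2.2287 bits


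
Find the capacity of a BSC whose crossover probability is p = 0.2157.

For BSC with error probability p:
C = 1 - H(p) where H(p) is binary entropy
H(0.2157) = -0.2157 × log₂(0.2157) - 0.7843 × log₂(0.7843)
H(p) = 0.7522
C = 1 - 0.7522 = 0.2478 bits/use


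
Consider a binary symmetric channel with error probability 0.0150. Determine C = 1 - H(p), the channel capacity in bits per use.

For BSC with error probability p:
C = 1 - H(p) where H(p) is binary entropy
H(0.0150) = -0.0150 × log₂(0.0150) - 0.9850 × log₂(0.9850)
H(p) = 0.1124
C = 1 - 0.1124 = 0.8876 bits/use


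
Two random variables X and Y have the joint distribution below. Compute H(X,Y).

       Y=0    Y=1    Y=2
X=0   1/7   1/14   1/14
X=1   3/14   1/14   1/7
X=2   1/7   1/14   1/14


H(X,Y) = -Σ p(x,y) log₂ p(x,y)
  p(0,0)=1/7: -0.1429 × log₂(0.1429) = 0.4011
  p(0,1)=1/14: -0.0714 × log₂(0.0714) = 0.2720
  p(0,2)=1/14: -0.0714 × log₂(0.0714) = 0.2720
  p(1,0)=3/14: -0.2143 × log₂(0.2143) = 0.4762
  p(1,1)=1/14: -0.0714 × log₂(0.0714) = 0.2720
  p(1,2)=1/7: -0.1429 × log₂(0.1429) = 0.4011
  p(2,0)=1/7: -0.1429 × log₂(0.1429) = 0.4011
  p(2,1)=1/14: -0.0714 × log₂(0.0714) = 0.2720
  p(2,2)=1/14: -0.0714 × log₂(0.0714) = 0.2720
H(X,Y) = 3.0391 bits


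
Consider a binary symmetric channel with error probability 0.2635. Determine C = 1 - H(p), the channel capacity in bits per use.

For BSC with error probability p:
C = 1 - H(p) where H(p) is binary entropy
H(0.2635) = -0.2635 × log₂(0.2635) - 0.7365 × log₂(0.7365)
H(p) = 0.8320
C = 1 - 0.8320 = 0.1680 bits/use


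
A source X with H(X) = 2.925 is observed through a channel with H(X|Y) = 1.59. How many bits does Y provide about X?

I(X;Y) = H(X) - H(X|Y)
I(X;Y) = 2.925 - 1.59 = 1.335 bits


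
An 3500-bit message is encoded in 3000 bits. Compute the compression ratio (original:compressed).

Compression ratio = Original / Compressed
= 3500 / 3000 = 1.17:1


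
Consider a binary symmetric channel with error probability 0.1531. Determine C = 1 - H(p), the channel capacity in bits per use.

For BSC with error probability p:
C = 1 - H(p) where H(p) is binary entropy
H(0.1531) = -0.1531 × log₂(0.1531) - 0.8469 × log₂(0.8469)
H(p) = 0.6175
C = 1 - 0.6175 = 0.3825 bits/use


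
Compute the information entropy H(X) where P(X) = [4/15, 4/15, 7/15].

H(X) = -Σ p(x) log₂ p(x)
  -4/15 × log₂(4/15) = 0.5085
  -4/15 × log₂(4/15) = 0.5085
  -7/15 × log₂(7/15) = 0.5131
H(X) = 1.5301 bits


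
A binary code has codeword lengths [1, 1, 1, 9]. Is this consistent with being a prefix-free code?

Kraft inequality: Σ 2^(-l_i) ≤ 1 for prefix-free code
Calculating: 2^(-1) + 2^(-1) + 2^(-1) + 2^(-9)
= 0.5 + 0.5 + 0.5 + 0.001953125
= 1.5020
Since 1.5020 > 1, prefix-free code does not exist


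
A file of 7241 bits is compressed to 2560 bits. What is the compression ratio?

Compression ratio = Original / Compressed
= 7241 / 2560 = 2.83:1


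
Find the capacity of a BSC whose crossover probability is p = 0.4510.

For BSC with error probability p:
C = 1 - H(p) where H(p) is binary entropy
H(0.4510) = -0.4510 × log₂(0.4510) - 0.5490 × log₂(0.5490)
H(p) = 0.9931
C = 1 - 0.9931 = 0.0069 bits/use


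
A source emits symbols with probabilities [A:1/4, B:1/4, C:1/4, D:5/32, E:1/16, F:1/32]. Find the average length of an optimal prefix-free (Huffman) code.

Huffman tree construction:
Combine smallest probabilities repeatedly
Resulting codes:
  A: 00 (length 2)
  B: 01 (length 2)
  C: 10 (length 2)
  D: 111 (length 3)
  E: 1101 (length 4)
  F: 1100 (length 4)
Average length = Σ p(s) × length(s) = 2.3438 bits


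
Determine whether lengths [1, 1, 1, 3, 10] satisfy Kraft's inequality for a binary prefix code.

Kraft inequality: Σ 2^(-l_i) ≤ 1 for prefix-free code
Calculating: 2^(-1) + 2^(-1) + 2^(-1) + 2^(-3) + 2^(-10)
= 0.5 + 0.5 + 0.5 + 0.125 + 0.0009765625
= 1.6260
Since 1.6260 > 1, prefix-free code does not exist


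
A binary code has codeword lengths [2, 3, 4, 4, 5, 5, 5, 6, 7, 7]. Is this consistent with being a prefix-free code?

Kraft inequality: Σ 2^(-l_i) ≤ 1 for prefix-free code
Calculating: 2^(-2) + 2^(-3) + 2^(-4) + 2^(-4) + 2^(-5) + 2^(-5) + 2^(-5) + 2^(-6) + 2^(-7) + 2^(-7)
= 0.25 + 0.125 + 0.0625 + 0.0625 + 0.03125 + 0.03125 + 0.03125 + 0.015625 + 0.0078125 + 0.0078125
= 0.6250
Since 0.6250 ≤ 1, prefix-free code exists


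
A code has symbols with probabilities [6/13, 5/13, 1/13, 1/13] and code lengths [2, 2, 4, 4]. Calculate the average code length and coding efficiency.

Average length L = Σ p_i × l_i = 2.3077 bits
Entropy H = 1.6143 bits
Efficiency η = H/L × 100% = 69.95%


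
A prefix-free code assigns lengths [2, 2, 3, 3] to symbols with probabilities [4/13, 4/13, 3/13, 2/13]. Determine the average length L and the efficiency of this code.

Average length L = Σ p_i × l_i = 2.3846 bits
Entropy H = 1.9501 bits
Efficiency η = H/L × 100% = 81.78%


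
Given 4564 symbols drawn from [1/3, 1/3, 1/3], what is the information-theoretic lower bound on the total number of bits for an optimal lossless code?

Entropy H = 1.5850 bits/symbol
Minimum bits = H × n = 1.5850 × 4564
= 7233.77 bits


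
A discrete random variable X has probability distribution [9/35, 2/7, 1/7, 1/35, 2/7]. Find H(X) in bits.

H(X) = -Σ p(x) log₂ p(x)
  -9/35 × log₂(9/35) = 0.5038
  -2/7 × log₂(2/7) = 0.5164
  -1/7 × log₂(1/7) = 0.4011
  -1/35 × log₂(1/35) = 0.1466
  -2/7 × log₂(2/7) = 0.5164
H(X) = 2.0842 bits


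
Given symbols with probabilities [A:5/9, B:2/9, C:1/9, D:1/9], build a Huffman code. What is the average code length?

Huffman tree construction:
Combine smallest probabilities repeatedly
Resulting codes:
  A: 1 (length 1)
  B: 00 (length 2)
  C: 010 (length 3)
  D: 011 (length 3)
Average length = Σ p(s) × length(s) = 1.6667 bits


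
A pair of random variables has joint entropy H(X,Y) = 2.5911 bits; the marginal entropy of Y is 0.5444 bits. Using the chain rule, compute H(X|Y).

Chain rule: H(X,Y) = H(X|Y) + H(Y)
H(X|Y) = H(X,Y) - H(Y) = 2.5911 - 0.5444 = 2.0467 bits


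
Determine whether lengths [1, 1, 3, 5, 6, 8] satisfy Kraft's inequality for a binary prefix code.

Kraft inequality: Σ 2^(-l_i) ≤ 1 for prefix-free code
Calculating: 2^(-1) + 2^(-1) + 2^(-3) + 2^(-5) + 2^(-6) + 2^(-8)
= 0.5 + 0.5 + 0.125 + 0.03125 + 0.015625 + 0.00390625
= 1.1758
Since 1.1758 > 1, prefix-free code does not exist


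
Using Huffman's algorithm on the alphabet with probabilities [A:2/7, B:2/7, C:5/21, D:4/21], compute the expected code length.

Huffman tree construction:
Combine smallest probabilities repeatedly
Resulting codes:
  A: 10 (length 2)
  B: 11 (length 2)
  C: 01 (length 2)
  D: 00 (length 2)
Average length = Σ p(s) × length(s) = 2.0000 bits


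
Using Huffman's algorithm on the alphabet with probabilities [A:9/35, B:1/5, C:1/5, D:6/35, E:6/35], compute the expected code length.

Huffman tree construction:
Combine smallest probabilities repeatedly
Resulting codes:
  A: 10 (length 2)
  B: 00 (length 2)
  C: 01 (length 2)
  D: 110 (length 3)
  E: 111 (length 3)
Average length = Σ p(s) × length(s) = 2.3429 bits


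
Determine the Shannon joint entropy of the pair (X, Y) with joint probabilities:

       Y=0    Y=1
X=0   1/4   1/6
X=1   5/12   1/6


H(X,Y) = -Σ p(x,y) log₂ p(x,y)
  p(0,0)=1/4: -0.2500 × log₂(0.2500) = 0.5000
  p(0,1)=1/6: -0.1667 × log₂(0.1667) = 0.4308
  p(1,0)=5/12: -0.4167 × log₂(0.4167) = 0.5263
  p(1,1)=1/6: -0.1667 × log₂(0.1667) = 0.4308
H(X,Y) = 1.8879 bits


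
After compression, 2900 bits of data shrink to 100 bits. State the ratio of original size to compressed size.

Compression ratio = Original / Compressed
= 2900 / 100 = 29.00:1


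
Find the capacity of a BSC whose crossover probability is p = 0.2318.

For BSC with error probability p:
C = 1 - H(p) where H(p) is binary entropy
H(0.2318) = -0.2318 × log₂(0.2318) - 0.7682 × log₂(0.7682)
H(p) = 0.7811
C = 1 - 0.7811 = 0.2189 bits/use


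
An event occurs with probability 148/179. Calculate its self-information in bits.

Information content I(x) = -log₂(p(x))
I = -log₂(148/179) = -log₂(0.8268)
I = 0.2744 bits


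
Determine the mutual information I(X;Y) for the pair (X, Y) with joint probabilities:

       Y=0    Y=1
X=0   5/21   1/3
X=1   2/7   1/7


H(X) = 0.9852, H(Y) = 0.9984, H(X,Y) = 1.9387
I(X;Y) = H(X) + H(Y) - H(X,Y) = 0.0449 bits


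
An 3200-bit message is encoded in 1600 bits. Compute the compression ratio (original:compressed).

Compression ratio = Original / Compressed
= 3200 / 1600 = 2.00:1


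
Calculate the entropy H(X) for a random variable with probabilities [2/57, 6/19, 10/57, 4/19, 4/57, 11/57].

H(X) = -Σ p(x) log₂ p(x)
  -2/57 × log₂(2/57) = 0.1696
  -6/19 × log₂(6/19) = 0.5251
  -10/57 × log₂(10/57) = 0.4405
  -4/19 × log₂(4/19) = 0.4732
  -4/57 × log₂(4/57) = 0.2690
  -11/57 × log₂(11/57) = 0.4580
H(X) = 2.3355 bits


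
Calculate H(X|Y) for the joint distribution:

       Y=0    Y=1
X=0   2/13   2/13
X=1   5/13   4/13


H(X|Y) = Σ_y p(y) H(X|Y=y)
  p(Y=0) = 7/13, H(X|Y=0) = 0.8631
  p(Y=1) = 6/13, H(X|Y=1) = 0.9183
H(X|Y) = 0.5385×0.8631 + 0.4615×0.9183 = 0.8886 bits


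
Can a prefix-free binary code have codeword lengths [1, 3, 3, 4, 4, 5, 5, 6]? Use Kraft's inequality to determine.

Kraft inequality: Σ 2^(-l_i) ≤ 1 for prefix-free code
Calculating: 2^(-1) + 2^(-3) + 2^(-3) + 2^(-4) + 2^(-4) + 2^(-5) + 2^(-5) + 2^(-6)
= 0.5 + 0.125 + 0.125 + 0.0625 + 0.0625 + 0.03125 + 0.03125 + 0.015625
= 0.9531
Since 0.9531 ≤ 1, prefix-free code exists


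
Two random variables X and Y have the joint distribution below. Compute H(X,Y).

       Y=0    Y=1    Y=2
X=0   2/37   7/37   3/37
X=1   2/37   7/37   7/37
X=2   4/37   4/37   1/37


H(X,Y) = -Σ p(x,y) log₂ p(x,y)
  p(0,0)=2/37: -0.0541 × log₂(0.0541) = 0.2275
  p(0,1)=7/37: -0.1892 × log₂(0.1892) = 0.4545
  p(0,2)=3/37: -0.0811 × log₂(0.0811) = 0.2939
  p(1,0)=2/37: -0.0541 × log₂(0.0541) = 0.2275
  p(1,1)=7/37: -0.1892 × log₂(0.1892) = 0.4545
  p(1,2)=7/37: -0.1892 × log₂(0.1892) = 0.4545
  p(2,0)=4/37: -0.1081 × log₂(0.1081) = 0.3470
  p(2,1)=4/37: -0.1081 × log₂(0.1081) = 0.3470
  p(2,2)=1/37: -0.0270 × log₂(0.0270) = 0.1408
H(X,Y) = 2.9470 bits


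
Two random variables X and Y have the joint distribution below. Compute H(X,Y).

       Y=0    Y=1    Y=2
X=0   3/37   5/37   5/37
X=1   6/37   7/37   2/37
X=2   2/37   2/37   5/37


H(X,Y) = -Σ p(x,y) log₂ p(x,y)
  p(0,0)=3/37: -0.0811 × log₂(0.0811) = 0.2939
  p(0,1)=5/37: -0.1351 × log₂(0.1351) = 0.3902
  p(0,2)=5/37: -0.1351 × log₂(0.1351) = 0.3902
  p(1,0)=6/37: -0.1622 × log₂(0.1622) = 0.4256
  p(1,1)=7/37: -0.1892 × log₂(0.1892) = 0.4545
  p(1,2)=2/37: -0.0541 × log₂(0.0541) = 0.2275
  p(2,0)=2/37: -0.0541 × log₂(0.0541) = 0.2275
  p(2,1)=2/37: -0.0541 × log₂(0.0541) = 0.2275
  p(2,2)=5/37: -0.1351 × log₂(0.1351) = 0.3902
H(X,Y) = 3.0272 bits


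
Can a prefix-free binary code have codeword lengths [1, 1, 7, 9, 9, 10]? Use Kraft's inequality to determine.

Kraft inequality: Σ 2^(-l_i) ≤ 1 for prefix-free code
Calculating: 2^(-1) + 2^(-1) + 2^(-7) + 2^(-9) + 2^(-9) + 2^(-10)
= 0.5 + 0.5 + 0.0078125 + 0.001953125 + 0.001953125 + 0.0009765625
= 1.0127
Since 1.0127 > 1, prefix-free code does not exist


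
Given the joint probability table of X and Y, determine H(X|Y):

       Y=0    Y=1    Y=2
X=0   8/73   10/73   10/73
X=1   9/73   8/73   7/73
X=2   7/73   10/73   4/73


H(X|Y) = Σ_y p(y) H(X|Y=y)
  p(Y=0) = 24/73, H(X|Y=0) = 1.5774
  p(Y=1) = 28/73, H(X|Y=1) = 1.5774
  p(Y=2) = 21/73, H(X|Y=2) = 1.4937
H(X|Y) = 0.3288×1.5774 + 0.3836×1.5774 + 0.2877×1.4937 = 1.5533 bits


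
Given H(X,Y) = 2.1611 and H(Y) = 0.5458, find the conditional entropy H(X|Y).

Chain rule: H(X,Y) = H(X|Y) + H(Y)
H(X|Y) = H(X,Y) - H(Y) = 2.1611 - 0.5458 = 1.6153 bits


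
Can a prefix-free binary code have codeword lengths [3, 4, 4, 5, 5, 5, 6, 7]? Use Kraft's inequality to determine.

Kraft inequality: Σ 2^(-l_i) ≤ 1 for prefix-free code
Calculating: 2^(-3) + 2^(-4) + 2^(-4) + 2^(-5) + 2^(-5) + 2^(-5) + 2^(-6) + 2^(-7)
= 0.125 + 0.0625 + 0.0625 + 0.03125 + 0.03125 + 0.03125 + 0.015625 + 0.0078125
= 0.3672
Since 0.3672 ≤ 1, prefix-free code exists


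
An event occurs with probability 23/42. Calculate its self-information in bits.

Information content I(x) = -log₂(p(x))
I = -log₂(23/42) = -log₂(0.5476)
I = 0.8688 bits


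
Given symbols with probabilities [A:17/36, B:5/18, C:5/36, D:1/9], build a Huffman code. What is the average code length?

Huffman tree construction:
Combine smallest probabilities repeatedly
Resulting codes:
  A: 0 (length 1)
  B: 11 (length 2)
  C: 101 (length 3)
  D: 100 (length 3)
Average length = Σ p(s) × length(s) = 1.7778 bits


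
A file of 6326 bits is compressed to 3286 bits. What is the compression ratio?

Compression ratio = Original / Compressed
= 6326 / 3286 = 1.93:1


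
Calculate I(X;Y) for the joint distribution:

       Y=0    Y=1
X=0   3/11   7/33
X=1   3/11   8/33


H(X) = 0.9993, H(Y) = 0.9940, H(X,Y) = 1.9926
I(X;Y) = H(X) + H(Y) - H(X,Y) = 0.0008 bits


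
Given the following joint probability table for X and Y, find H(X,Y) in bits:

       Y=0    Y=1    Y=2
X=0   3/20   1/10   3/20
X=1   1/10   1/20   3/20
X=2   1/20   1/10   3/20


H(X,Y) = -Σ p(x,y) log₂ p(x,y)
  p(0,0)=3/20: -0.1500 × log₂(0.1500) = 0.4105
  p(0,1)=1/10: -0.1000 × log₂(0.1000) = 0.3322
  p(0,2)=3/20: -0.1500 × log₂(0.1500) = 0.4105
  p(1,0)=1/10: -0.1000 × log₂(0.1000) = 0.3322
  p(1,1)=1/20: -0.0500 × log₂(0.0500) = 0.2161
  p(1,2)=3/20: -0.1500 × log₂(0.1500) = 0.4105
  p(2,0)=1/20: -0.0500 × log₂(0.0500) = 0.2161
  p(2,1)=1/10: -0.1000 × log₂(0.1000) = 0.3322
  p(2,2)=3/20: -0.1500 × log₂(0.1500) = 0.4105
H(X,Y) = 3.0710 bits


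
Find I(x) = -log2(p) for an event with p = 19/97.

Information content I(x) = -log₂(p(x))
I = -log₂(19/97) = -log₂(0.1959)
I = 2.3520 bits


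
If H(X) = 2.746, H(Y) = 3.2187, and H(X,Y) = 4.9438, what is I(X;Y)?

I(X;Y) = H(X) + H(Y) - H(X,Y)
I(X;Y) = 2.746 + 3.2187 - 4.9438 = 1.0209 bits


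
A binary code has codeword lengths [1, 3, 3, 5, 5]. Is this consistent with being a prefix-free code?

Kraft inequality: Σ 2^(-l_i) ≤ 1 for prefix-free code
Calculating: 2^(-1) + 2^(-3) + 2^(-3) + 2^(-5) + 2^(-5)
= 0.5 + 0.125 + 0.125 + 0.03125 + 0.03125
= 0.8125
Since 0.8125 ≤ 1, prefix-free code exists


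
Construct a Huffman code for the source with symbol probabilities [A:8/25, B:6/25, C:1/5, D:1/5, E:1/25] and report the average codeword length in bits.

Huffman tree construction:
Combine smallest probabilities repeatedly
Resulting codes:
  A: 11 (length 2)
  B: 01 (length 2)
  C: 101 (length 3)
  D: 00 (length 2)
  E: 100 (length 3)
Average length = Σ p(s) × length(s) = 2.2400 bits


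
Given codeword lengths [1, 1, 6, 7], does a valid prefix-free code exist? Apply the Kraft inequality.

Kraft inequality: Σ 2^(-l_i) ≤ 1 for prefix-free code
Calculating: 2^(-1) + 2^(-1) + 2^(-6) + 2^(-7)
= 0.5 + 0.5 + 0.015625 + 0.0078125
= 1.0234
Since 1.0234 > 1, prefix-free code does not exist


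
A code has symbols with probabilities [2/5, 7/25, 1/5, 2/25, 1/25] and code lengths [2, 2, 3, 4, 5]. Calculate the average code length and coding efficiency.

Average length L = Σ p_i × l_i = 2.4800 bits
Entropy H = 1.9846 bits
Efficiency η = H/L × 100% = 80.03%


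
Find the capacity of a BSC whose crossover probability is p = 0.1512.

For BSC with error probability p:
C = 1 - H(p) where H(p) is binary entropy
H(0.1512) = -0.1512 × log₂(0.1512) - 0.8488 × log₂(0.8488)
H(p) = 0.6128
C = 1 - 0.6128 = 0.3872 bits/use


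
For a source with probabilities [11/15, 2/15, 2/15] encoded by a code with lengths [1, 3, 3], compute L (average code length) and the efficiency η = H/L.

Average length L = Σ p_i × l_i = 1.5333 bits
Entropy H = 1.1033 bits
Efficiency η = H/L × 100% = 71.95%


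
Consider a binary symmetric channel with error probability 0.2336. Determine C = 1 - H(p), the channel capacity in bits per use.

For BSC with error probability p:
C = 1 - H(p) where H(p) is binary entropy
H(0.2336) = -0.2336 × log₂(0.2336) - 0.7664 × log₂(0.7664)
H(p) = 0.7842
C = 1 - 0.7842 = 0.2158 bits/use


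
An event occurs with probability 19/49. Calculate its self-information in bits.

Information content I(x) = -log₂(p(x))
I = -log₂(19/49) = -log₂(0.3878)
I = 1.3668 bits


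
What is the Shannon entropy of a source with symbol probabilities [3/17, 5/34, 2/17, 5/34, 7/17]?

H(X) = -Σ p(x) log₂ p(x)
  -3/17 × log₂(3/17) = 0.4416
  -5/34 × log₂(5/34) = 0.4067
  -2/17 × log₂(2/17) = 0.3632
  -5/34 × log₂(5/34) = 0.4067
  -7/17 × log₂(7/17) = 0.5271
H(X) = 2.1453 bits


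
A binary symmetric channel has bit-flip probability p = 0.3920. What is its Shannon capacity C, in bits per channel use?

For BSC with error probability p:
C = 1 - H(p) where H(p) is binary entropy
H(0.3920) = -0.3920 × log₂(0.3920) - 0.6080 × log₂(0.6080)
H(p) = 0.9661
C = 1 - 0.9661 = 0.0339 bits/use


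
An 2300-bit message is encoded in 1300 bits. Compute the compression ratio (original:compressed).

Compression ratio = Original / Compressed
= 2300 / 1300 = 1.77:1


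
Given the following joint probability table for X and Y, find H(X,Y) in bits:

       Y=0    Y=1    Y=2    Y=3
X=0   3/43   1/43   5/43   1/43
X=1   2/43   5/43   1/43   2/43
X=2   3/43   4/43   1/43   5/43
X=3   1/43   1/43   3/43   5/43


H(X,Y) = -Σ p(x,y) log₂ p(x,y)
  p(0,0)=3/43: -0.0698 × log₂(0.0698) = 0.2680
  p(0,1)=1/43: -0.0233 × log₂(0.0233) = 0.1262
  p(0,2)=5/43: -0.1163 × log₂(0.1163) = 0.3610
  p(0,3)=1/43: -0.0233 × log₂(0.0233) = 0.1262
  p(1,0)=2/43: -0.0465 × log₂(0.0465) = 0.2059
  p(1,1)=5/43: -0.1163 × log₂(0.1163) = 0.3610
  p(1,2)=1/43: -0.0233 × log₂(0.0233) = 0.1262
  p(1,3)=2/43: -0.0465 × log₂(0.0465) = 0.2059
  p(2,0)=3/43: -0.0698 × log₂(0.0698) = 0.2680
  p(2,1)=4/43: -0.0930 × log₂(0.0930) = 0.3187
  p(2,2)=1/43: -0.0233 × log₂(0.0233) = 0.1262
  p(2,3)=5/43: -0.1163 × log₂(0.1163) = 0.3610
  p(3,0)=1/43: -0.0233 × log₂(0.0233) = 0.1262
  p(3,1)=1/43: -0.0233 × log₂(0.0233) = 0.1262
  p(3,2)=3/43: -0.0698 × log₂(0.0698) = 0.2680
  p(3,3)=5/43: -0.1163 × log₂(0.1163) = 0.3610
H(X,Y) = 3.7355 bits


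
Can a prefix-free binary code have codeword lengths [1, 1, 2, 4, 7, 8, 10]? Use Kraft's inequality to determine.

Kraft inequality: Σ 2^(-l_i) ≤ 1 for prefix-free code
Calculating: 2^(-1) + 2^(-1) + 2^(-2) + 2^(-4) + 2^(-7) + 2^(-8) + 2^(-10)
= 0.5 + 0.5 + 0.25 + 0.0625 + 0.0078125 + 0.00390625 + 0.0009765625
= 1.3252
Since 1.3252 > 1, prefix-free code does not exist


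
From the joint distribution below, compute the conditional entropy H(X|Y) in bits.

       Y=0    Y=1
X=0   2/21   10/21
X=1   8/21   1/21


H(X|Y) = Σ_y p(y) H(X|Y=y)
  p(Y=0) = 10/21, H(X|Y=0) = 0.7219
  p(Y=1) = 11/21, H(X|Y=1) = 0.4395
H(X|Y) = 0.4762×0.7219 + 0.5238×0.4395 = 0.5740 bits


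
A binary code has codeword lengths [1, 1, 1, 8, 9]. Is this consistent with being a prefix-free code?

Kraft inequality: Σ 2^(-l_i) ≤ 1 for prefix-free code
Calculating: 2^(-1) + 2^(-1) + 2^(-1) + 2^(-8) + 2^(-9)
= 0.5 + 0.5 + 0.5 + 0.00390625 + 0.001953125
= 1.5059
Since 1.5059 > 1, prefix-free code does not exist


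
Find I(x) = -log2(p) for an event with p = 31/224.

Information content I(x) = -log₂(p(x))
I = -log₂(31/224) = -log₂(0.1384)
I = 2.8532 bits


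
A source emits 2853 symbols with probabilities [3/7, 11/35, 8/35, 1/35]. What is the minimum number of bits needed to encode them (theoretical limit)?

Entropy H = 1.6819 bits/symbol
Minimum bits = H × n = 1.6819 × 2853
= 4798.57 bits


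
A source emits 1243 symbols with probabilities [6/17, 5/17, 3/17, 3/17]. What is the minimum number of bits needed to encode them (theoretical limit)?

Entropy H = 1.9328 bits/symbol
Minimum bits = H × n = 1.9328 × 1243
= 2402.48 bits


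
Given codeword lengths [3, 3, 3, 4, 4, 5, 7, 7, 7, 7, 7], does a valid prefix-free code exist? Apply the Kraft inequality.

Kraft inequality: Σ 2^(-l_i) ≤ 1 for prefix-free code
Calculating: 2^(-3) + 2^(-3) + 2^(-3) + 2^(-4) + 2^(-4) + 2^(-5) + 2^(-7) + 2^(-7) + 2^(-7) + 2^(-7) + 2^(-7)
= 0.125 + 0.125 + 0.125 + 0.0625 + 0.0625 + 0.03125 + 0.0078125 + 0.0078125 + 0.0078125 + 0.0078125 + 0.0078125
= 0.5703
Since 0.5703 ≤ 1, prefix-free code exists


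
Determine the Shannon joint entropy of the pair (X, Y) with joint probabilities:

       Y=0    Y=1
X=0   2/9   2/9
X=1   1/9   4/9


H(X,Y) = -Σ p(x,y) log₂ p(x,y)
  p(0,0)=2/9: -0.2222 × log₂(0.2222) = 0.4822
  p(0,1)=2/9: -0.2222 × log₂(0.2222) = 0.4822
  p(1,0)=1/9: -0.1111 × log₂(0.1111) = 0.3522
  p(1,1)=4/9: -0.4444 × log₂(0.4444) = 0.5200
H(X,Y) = 1.8366 bits


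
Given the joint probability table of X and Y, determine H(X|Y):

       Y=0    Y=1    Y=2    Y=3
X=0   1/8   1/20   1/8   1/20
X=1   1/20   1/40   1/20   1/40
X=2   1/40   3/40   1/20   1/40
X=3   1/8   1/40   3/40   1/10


H(X|Y) = Σ_y p(y) H(X|Y=y)
  p(Y=0) = 13/40, H(X|Y=0) = 1.7605
  p(Y=1) = 7/40, H(X|Y=1) = 1.8424
  p(Y=2) = 3/10, H(X|Y=2) = 1.8879
  p(Y=3) = 1/5, H(X|Y=3) = 1.7500
H(X|Y) = 0.3250×1.7605 + 0.1750×1.8424 + 0.3000×1.8879 + 0.2000×1.7500 = 1.8110 bits
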